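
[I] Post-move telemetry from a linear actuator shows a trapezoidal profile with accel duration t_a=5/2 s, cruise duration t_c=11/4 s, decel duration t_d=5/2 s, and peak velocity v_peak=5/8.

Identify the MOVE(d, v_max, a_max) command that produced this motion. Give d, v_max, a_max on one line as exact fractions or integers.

a_max = (5/8)/(5/2) = 1/4
d_a = ½·5/8·5/2 = 25/32; d_c = 5/8·11/4 = 55/32
d = 2·25/32 + 55/32 = 105/32
t_c = 11/4 > 0 → v_max = v_peak = 5/8

d=105/32 v_max=5/8 a_max=1/4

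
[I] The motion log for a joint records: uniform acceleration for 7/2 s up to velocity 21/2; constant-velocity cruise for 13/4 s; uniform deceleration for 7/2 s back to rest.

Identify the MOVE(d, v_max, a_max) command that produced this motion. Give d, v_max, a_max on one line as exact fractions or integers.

d=567/8 v_max=21/2 a_max=3

a_max = (21/2)/(7/2) = 3
d_a = ½·21/2·7/2 = 147/8; d_c = 21/2·13/4 = 273/8
d = 2·147/8 + 273/8 = 567/8
t_c = 13/4 > 0 ⇒ limit active, v_max = 21/2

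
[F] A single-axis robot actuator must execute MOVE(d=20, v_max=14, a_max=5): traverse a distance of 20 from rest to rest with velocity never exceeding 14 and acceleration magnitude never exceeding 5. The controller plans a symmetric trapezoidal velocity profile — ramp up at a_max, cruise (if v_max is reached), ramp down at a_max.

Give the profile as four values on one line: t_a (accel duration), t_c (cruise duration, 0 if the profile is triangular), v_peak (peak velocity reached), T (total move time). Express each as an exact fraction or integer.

t_a=2 t_c=0 v_peak=10 T=4

vₘ²/aₘ = 14²/5 = 196/5
20 < 196/5 so t_c = 0
v_peak = √(20·5) = √100 = 10
t_a = 10/5 = 2; t_c = 0
T = 2·2 = 4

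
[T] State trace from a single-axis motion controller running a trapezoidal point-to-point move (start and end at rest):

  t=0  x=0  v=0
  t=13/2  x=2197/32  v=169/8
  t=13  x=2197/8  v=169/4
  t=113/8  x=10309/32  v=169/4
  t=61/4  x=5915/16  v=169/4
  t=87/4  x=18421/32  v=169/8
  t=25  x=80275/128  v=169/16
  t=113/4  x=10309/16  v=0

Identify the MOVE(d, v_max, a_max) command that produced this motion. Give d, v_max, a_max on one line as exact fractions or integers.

final state: t=113/4, x=10309/16, v=0 → d = 10309/16
a_max = (169/8−0)/(13/2−0) = 13/4
max v = 169/4 over t∈[13,61/4] → v_max = 169/4
check: 169/4·(13+9/4) = 10309/16 ✓

d=10309/16 v_max=169/4 a_max=13/4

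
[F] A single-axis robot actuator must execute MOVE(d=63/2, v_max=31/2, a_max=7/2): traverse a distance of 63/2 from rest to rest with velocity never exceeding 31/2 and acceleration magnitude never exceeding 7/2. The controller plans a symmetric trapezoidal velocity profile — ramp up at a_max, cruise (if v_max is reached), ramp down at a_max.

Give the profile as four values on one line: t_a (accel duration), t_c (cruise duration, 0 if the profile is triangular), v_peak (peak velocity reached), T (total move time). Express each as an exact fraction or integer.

t_a=3 t_c=0 v_peak=21/2 T=6

v_max²/a_max = (31/2)²/(7/2) = 961/14
63/2 < 961/14 ⇒ no cruise
v_peak = √(63/2·7/2) = √(441/4) = 21/2
t_a = (21/2)/(7/2) = 3; t_c = 0
T = 2·3 = 6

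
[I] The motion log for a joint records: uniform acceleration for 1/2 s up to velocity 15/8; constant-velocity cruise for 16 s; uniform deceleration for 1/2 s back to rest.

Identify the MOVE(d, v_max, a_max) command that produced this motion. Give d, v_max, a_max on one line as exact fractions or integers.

a_max = (15/8)/(1/2) = 15/4
d_a = ½·15/8·1/2 = 15/32; d_c = 15/8·16 = 30
d = 2·15/32 + 30 = 495/16
t_c = 16 > 0 → v_max = v_peak = 15/8

d=495/16 v_max=15/8 a_max=15/4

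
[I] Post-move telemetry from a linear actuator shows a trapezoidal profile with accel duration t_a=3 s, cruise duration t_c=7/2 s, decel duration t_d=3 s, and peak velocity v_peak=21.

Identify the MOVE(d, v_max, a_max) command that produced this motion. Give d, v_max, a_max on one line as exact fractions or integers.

d=273/2 v_max=21 a_max=7

a_max = 21/3 = 7
d_a = ½·21·3 = 63/2; d_c = 21·7/2 = 147/2
d = 2·63/2 + 147/2 = 273/2
t_c = 7/2 > 0 → v_max = v_peak = 21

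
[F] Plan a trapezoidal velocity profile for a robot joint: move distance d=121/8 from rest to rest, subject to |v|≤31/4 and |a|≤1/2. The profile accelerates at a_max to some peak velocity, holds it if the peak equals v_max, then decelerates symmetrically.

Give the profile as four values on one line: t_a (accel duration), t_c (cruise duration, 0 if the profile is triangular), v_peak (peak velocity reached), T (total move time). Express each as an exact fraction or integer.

t_a=11/2 t_c=0 v_peak=11/4 T=11

vₘ²/aₘ = (31/4)²/(1/2) = 961/8
121/8 < 961/8 ⇒ no cruise
v_peak = √(121/8·1/2) = √(121/16) = 11/4
t_a = (11/4)/(1/2) = 11/2; t_c = 0
T = 2·11/2 = 11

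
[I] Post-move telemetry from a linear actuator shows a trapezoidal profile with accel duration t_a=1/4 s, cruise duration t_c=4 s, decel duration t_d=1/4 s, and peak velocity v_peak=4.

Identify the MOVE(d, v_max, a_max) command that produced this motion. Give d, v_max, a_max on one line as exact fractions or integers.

d=17 v_max=4 a_max=16

a_max = 4/(1/4) = 16
d_a = ½·4·1/4 = 1/2; d_c = 4·4 = 16
d = 2·1/2 + 16 = 17
t_c = 4 > 0 → v_max = v_peak = 4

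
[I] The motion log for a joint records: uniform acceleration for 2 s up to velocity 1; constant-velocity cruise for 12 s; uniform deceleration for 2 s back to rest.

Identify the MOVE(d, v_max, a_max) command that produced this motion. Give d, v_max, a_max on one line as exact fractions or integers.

d=14 v_max=1 a_max=1/2

a_max = 1/2
d_a = ½·1·2 = 1; d_c = 1·12 = 12
d = 2·1 + 12 = 14
t_c = 12 > 0 ⇒ limit active, v_max = 1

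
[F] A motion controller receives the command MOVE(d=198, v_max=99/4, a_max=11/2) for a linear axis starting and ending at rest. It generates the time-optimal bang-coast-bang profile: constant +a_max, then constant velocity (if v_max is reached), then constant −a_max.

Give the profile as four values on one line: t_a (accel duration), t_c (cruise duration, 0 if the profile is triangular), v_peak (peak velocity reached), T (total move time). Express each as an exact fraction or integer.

vₘ²/aₘ = (99/4)²/(11/2) = 891/8
198 ≥ 891/8 → trapezoidal
t_a = (99/4)/(11/2) = 9/2; v_peak = 99/4
d_cruise = 198 − 891/8 = 693/8; t_c = (693/8)/(99/4) = 7/2
T = 2·9/2 + 7/2 = 25/2

t_a=9/2 t_c=7/2 v_peak=99/4 T=25/2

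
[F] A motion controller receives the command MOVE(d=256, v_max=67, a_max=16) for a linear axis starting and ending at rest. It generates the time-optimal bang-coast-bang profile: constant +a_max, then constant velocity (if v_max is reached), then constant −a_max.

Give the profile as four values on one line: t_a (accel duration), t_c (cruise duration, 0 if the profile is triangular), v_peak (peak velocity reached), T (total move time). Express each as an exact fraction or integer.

t_a=4 t_c=0 v_peak=64 T=8

v_max²/a_max = 67²/16 = 4489/16
256 < 4489/16 → triangular
v_peak = √(256·16) = √4096 = 64
t_a = 64/16 = 4; t_c = 0
T = 2·4 = 8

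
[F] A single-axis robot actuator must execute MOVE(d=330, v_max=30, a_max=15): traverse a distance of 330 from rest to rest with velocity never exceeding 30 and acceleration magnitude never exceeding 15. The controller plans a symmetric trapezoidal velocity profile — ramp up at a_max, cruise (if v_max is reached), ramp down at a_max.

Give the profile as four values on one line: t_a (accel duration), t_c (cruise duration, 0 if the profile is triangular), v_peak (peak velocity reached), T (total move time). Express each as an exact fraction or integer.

t_a=2 t_c=9 v_peak=30 T=13

v_max²/a_max = 30²/15 = 60
330 ≥ 60 so v_max reached
t_a = 30/15 = 2; v_peak = 30
d_cruise = 330 − 60 = 270; t_c = 270/30 = 9
T = 2·2 + 9 = 13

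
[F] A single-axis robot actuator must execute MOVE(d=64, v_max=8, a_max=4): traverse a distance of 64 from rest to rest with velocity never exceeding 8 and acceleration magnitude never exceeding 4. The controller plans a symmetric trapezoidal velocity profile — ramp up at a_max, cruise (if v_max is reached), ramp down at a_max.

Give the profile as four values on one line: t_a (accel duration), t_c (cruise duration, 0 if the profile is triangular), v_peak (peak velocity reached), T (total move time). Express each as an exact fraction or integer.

t_a=2 t_c=6 v_peak=8 T=10

vₘ²/aₘ = 8²/4 = 16
64 ≥ 16 → trapezoidal
t_a = 8/4 = 2; v_peak = 8
d_cruise = 64 − 16 = 48; t_c = 48/8 = 6
T = 2·2 + 6 = 10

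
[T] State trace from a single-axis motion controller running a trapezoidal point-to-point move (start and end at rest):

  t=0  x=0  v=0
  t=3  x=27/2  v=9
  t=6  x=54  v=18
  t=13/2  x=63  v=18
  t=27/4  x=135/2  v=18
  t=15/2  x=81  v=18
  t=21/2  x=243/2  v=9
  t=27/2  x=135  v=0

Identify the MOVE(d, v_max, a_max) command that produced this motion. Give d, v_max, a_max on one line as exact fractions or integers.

d=135 v_max=18 a_max=3

final state: t=27/2, x=135, v=0 → d = 135
a_max = (9−0)/(3−0) = 3
max v = 18 over t∈[6,15/2] → v_max = 18
check: 18·(6+3/2) = 135 ✓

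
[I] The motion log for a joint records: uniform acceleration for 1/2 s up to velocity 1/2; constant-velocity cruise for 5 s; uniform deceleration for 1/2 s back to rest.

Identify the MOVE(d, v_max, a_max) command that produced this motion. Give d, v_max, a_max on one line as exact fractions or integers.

d=11/4 v_max=1/2 a_max=1

a_max = (1/2)/(1/2) = 1
d_a = ½·1/2·1/2 = 1/8; d_c = 1/2·5 = 5/2
d = 2·1/8 + 5/2 = 11/4
t_c = 5 > 0 so v_max = 1/2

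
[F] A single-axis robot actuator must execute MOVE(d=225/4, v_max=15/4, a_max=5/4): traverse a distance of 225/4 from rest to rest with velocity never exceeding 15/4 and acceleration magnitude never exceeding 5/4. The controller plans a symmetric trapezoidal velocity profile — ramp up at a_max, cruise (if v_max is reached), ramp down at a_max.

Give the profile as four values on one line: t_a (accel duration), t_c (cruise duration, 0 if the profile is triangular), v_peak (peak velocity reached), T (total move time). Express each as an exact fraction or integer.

t_a=3 t_c=12 v_peak=15/4 T=18

(v_max)²/a_max = (15/4)²/(5/4) = 45/4
225/4 ≥ 45/4 so v_max reached
t_a = (15/4)/(5/4) = 3; v_peak = 15/4
d_cruise = 225/4 − 45/4 = 45; t_c = 45/(15/4) = 12
T = 2·3 + 12 = 18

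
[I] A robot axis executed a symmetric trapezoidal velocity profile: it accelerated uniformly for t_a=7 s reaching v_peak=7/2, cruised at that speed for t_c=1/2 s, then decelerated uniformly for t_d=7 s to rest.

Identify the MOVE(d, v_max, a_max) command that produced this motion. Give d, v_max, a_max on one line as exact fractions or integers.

a_max = (7/2)/7 = 1/2
d_a = ½·7/2·7 = 49/4; d_c = 7/2·1/2 = 7/4
d = 2·49/4 + 7/4 = 105/4
t_c = 1/2 > 0 → v_max = v_peak = 7/2

d=105/4 v_max=7/2 a_max=1/2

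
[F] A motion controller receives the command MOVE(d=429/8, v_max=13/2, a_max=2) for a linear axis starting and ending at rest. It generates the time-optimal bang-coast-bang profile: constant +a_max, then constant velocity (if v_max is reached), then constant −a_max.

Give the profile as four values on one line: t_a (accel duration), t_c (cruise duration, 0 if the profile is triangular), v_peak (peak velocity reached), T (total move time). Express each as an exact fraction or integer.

vₘ²/aₘ = (13/2)²/2 = 169/8
429/8 ≥ 169/8 → trapezoidal
t_a = (13/2)/2 = 13/4; v_peak = 13/2
d_cruise = 429/8 − 169/8 = 65/2; t_c = (65/2)/(13/2) = 5
T = 2·13/4 + 5 = 23/2

t_a=13/4 t_c=5 v_peak=13/2 T=23/2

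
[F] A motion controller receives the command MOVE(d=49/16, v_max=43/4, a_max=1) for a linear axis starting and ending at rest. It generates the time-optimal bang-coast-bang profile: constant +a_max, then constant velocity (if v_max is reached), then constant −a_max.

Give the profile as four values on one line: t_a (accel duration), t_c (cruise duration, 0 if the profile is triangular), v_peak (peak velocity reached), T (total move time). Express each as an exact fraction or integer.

t_a=7/4 t_c=0 v_peak=7/4 T=7/2

v_max²/a_max = (43/4)²/1 = 1849/16
49/16 < 1849/16 → triangular
v_peak = √(49/16·1) = √(49/16) = 7/4
t_a = (7/4)/1 = 7/4; t_c = 0
T = 2·7/4 = 7/2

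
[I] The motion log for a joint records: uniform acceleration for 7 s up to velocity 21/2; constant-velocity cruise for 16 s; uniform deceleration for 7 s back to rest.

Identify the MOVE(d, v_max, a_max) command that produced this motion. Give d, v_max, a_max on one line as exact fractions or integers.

d=483/2 v_max=21/2 a_max=3/2

a_max = (21/2)/7 = 3/2
d_a = ½·21/2·7 = 147/4; d_c = 21/2·16 = 168
d = 2·147/4 + 168 = 483/2
t_c = 16 > 0 ⇒ limit active, v_max = 21/2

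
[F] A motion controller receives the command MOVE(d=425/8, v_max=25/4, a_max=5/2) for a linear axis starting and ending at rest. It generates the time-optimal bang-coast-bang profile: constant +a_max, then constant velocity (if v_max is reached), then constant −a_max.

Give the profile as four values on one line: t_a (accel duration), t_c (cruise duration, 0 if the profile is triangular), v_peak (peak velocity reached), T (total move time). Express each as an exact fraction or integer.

t_a=5/2 t_c=6 v_peak=25/4 T=11

vₘ²/aₘ = (25/4)²/(5/2) = 125/8
425/8 ≥ 125/8 ⇒ cruise phase
t_a = (25/4)/(5/2) = 5/2; v_peak = 25/4
d_cruise = 425/8 − 125/8 = 75/2; t_c = (75/2)/(25/4) = 6
T = 2·5/2 + 6 = 11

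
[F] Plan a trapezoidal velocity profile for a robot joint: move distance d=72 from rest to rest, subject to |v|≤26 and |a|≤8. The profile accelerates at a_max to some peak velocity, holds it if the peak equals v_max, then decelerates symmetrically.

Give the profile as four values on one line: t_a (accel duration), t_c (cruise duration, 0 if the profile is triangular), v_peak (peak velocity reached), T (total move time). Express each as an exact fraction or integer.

t_a=3 t_c=0 v_peak=24 T=6

v_max²/a_max = 26²/8 = 169/2
72 < 169/2 ⇒ no cruise
v_peak = √(72·8) = √576 = 24
t_a = 24/8 = 3; t_c = 0
T = 2·3 = 6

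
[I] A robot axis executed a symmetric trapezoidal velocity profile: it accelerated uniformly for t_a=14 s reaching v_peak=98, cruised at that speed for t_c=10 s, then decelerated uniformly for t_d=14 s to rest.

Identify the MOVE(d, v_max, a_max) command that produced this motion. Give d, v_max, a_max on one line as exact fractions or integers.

a_max = 98/14 = 7
d_a = ½·98·14 = 686; d_c = 98·10 = 980
d = 2·686 + 980 = 2352
t_c = 10 > 0 ⇒ limit active, v_max = 98

d=2352 v_max=98 a_max=7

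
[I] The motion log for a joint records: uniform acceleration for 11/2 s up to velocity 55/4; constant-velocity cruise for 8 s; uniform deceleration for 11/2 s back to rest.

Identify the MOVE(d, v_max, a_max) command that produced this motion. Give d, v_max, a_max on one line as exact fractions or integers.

d=1485/8 v_max=55/4 a_max=5/2

a_max = (55/4)/(11/2) = 5/2
d_a = ½·55/4·11/2 = 605/16; d_c = 55/4·8 = 110
d = 2·605/16 + 110 = 1485/8
t_c = 8 > 0 → v_max = v_peak = 55/4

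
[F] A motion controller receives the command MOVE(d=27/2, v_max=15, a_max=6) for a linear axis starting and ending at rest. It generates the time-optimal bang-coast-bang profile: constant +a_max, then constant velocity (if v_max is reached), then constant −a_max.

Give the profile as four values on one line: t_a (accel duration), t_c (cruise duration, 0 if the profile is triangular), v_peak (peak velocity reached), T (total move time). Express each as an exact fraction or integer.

(v_max)²/a_max = 15²/6 = 75/2
27/2 < 75/2 ⇒ no cruise
v_peak = √(27/2·6) = √81 = 9
t_a = 9/6 = 3/2; t_c = 0
T = 2·3/2 = 3

t_a=3/2 t_c=0 v_peak=9 T=3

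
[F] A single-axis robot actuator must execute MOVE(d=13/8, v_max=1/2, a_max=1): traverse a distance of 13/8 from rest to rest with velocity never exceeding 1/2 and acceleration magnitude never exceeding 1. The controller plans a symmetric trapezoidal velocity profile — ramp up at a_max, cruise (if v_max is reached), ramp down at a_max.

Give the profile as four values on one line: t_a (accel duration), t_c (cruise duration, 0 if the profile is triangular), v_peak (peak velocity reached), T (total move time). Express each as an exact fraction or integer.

(v_max)²/a_max = (1/2)²/1 = 1/4
13/8 ≥ 1/4 ⇒ cruise phase
t_a = (1/2)/1 = 1/2; v_peak = 1/2
d_cruise = 13/8 − 1/4 = 11/8; t_c = (11/8)/(1/2) = 11/4
T = 2·1/2 + 11/4 = 15/4

t_a=1/2 t_c=11/4 v_peak=1/2 T=15/4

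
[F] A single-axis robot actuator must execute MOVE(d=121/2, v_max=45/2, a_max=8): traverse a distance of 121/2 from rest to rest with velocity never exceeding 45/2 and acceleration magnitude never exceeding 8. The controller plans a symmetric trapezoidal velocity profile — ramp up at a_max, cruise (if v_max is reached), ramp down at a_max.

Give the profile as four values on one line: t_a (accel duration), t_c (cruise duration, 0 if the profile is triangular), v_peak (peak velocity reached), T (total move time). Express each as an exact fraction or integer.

(v_max)²/a_max = (45/2)²/8 = 2025/32
121/2 < 2025/32 ⇒ no cruise
v_peak = √(121/2·8) = √484 = 22
t_a = 22/8 = 11/4; t_c = 0
T = 2·11/4 = 11/2

t_a=11/4 t_c=0 v_peak=22 T=11/2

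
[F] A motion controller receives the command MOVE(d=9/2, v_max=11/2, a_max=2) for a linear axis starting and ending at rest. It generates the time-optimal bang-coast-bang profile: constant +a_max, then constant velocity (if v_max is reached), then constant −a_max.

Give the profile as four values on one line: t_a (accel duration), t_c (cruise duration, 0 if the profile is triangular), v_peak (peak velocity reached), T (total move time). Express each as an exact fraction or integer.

v_max²/a_max = (11/2)²/2 = 121/8
9/2 < 121/8 ⇒ no cruise
v_peak = √(9/2·2) = √9 = 3
t_a = 3/2; t_c = 0
T = 2·3/2 = 3

t_a=3/2 t_c=0 v_peak=3 T=3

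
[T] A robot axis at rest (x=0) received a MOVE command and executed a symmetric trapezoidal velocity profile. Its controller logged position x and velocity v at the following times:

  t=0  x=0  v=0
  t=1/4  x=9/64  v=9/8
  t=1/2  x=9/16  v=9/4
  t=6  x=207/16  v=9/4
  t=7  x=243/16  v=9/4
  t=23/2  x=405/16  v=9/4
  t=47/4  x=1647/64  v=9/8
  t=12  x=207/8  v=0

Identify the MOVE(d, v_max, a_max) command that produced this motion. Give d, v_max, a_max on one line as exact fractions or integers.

final state: t=12, x=207/8, v=0 → d = 207/8
a_max = (9/8−0)/(1/4−0) = 9/2
max v = 9/4 over t∈[1/2,23/2] → v_max = 9/4
check: 9/4·(1/2+11) = 207/8 ✓

d=207/8 v_max=9/4 a_max=9/2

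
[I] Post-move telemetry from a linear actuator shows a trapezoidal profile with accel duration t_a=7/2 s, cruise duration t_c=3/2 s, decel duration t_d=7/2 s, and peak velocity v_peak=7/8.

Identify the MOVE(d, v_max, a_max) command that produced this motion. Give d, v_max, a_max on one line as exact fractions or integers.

d=35/8 v_max=7/8 a_max=1/4

a_max = (7/8)/(7/2) = 1/4
d_a = ½·7/8·7/2 = 49/32; d_c = 7/8·3/2 = 21/16
d = 2·49/32 + 21/16 = 35/8
t_c = 3/2 > 0 ⇒ limit active, v_max = 7/8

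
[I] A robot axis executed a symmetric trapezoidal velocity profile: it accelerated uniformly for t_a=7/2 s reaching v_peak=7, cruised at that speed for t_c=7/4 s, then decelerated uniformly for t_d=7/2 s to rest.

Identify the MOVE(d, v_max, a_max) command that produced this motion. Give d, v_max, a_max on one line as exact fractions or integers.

d=147/4 v_max=7 a_max=2

a_max = 7/(7/2) = 2
d_a = ½·7·7/2 = 49/4; d_c = 7·7/4 = 49/4
d = 2·49/4 + 49/4 = 147/4
t_c = 7/4 > 0 → v_max = v_peak = 7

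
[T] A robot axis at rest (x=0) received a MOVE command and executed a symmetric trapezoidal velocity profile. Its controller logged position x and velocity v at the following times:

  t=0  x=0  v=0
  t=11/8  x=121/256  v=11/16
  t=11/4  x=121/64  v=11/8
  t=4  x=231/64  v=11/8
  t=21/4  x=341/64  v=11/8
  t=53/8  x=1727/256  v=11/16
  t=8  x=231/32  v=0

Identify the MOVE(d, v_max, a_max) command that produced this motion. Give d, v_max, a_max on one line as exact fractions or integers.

d=231/32 v_max=11/8 a_max=1/2

final state: t=8, x=231/32, v=0 → d = 231/32
a_max = (11/16−0)/(11/8−0) = 1/2
max v = 11/8 over t∈[11/4,21/4] → v_max = 11/8
check: 11/8·(11/4+5/2) = 231/32 ✓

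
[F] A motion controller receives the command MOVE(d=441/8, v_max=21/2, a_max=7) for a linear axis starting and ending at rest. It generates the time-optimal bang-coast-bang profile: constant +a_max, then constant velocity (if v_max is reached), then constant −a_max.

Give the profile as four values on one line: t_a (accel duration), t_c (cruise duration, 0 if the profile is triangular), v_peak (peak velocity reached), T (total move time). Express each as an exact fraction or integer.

v_max²/a_max = (21/2)²/7 = 63/4
441/8 ≥ 63/4 → trapezoidal
t_a = (21/2)/7 = 3/2; v_peak = 21/2
d_cruise = 441/8 − 63/4 = 315/8; t_c = (315/8)/(21/2) = 15/4
T = 2·3/2 + 15/4 = 27/4

t_a=3/2 t_c=15/4 v_peak=21/2 T=27/4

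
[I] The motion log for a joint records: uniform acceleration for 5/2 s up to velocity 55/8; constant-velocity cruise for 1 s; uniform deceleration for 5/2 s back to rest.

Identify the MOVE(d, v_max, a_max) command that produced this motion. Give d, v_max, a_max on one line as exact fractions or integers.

d=385/16 v_max=55/8 a_max=11/4

a_max = (55/8)/(5/2) = 11/4
d_a = ½·55/8·5/2 = 275/32; d_c = 55/8·1 = 55/8
d = 2·275/32 + 55/8 = 385/16
t_c = 1 > 0 ⇒ limit active, v_max = 55/8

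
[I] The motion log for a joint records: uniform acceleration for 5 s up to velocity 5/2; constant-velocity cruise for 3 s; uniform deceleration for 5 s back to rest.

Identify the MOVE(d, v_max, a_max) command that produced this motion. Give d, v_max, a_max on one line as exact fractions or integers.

d=20 v_max=5/2 a_max=1/2

a_max = (5/2)/5 = 1/2
d_a = ½·5/2·5 = 25/4; d_c = 5/2·3 = 15/2
d = 2·25/4 + 15/2 = 20
t_c = 3 > 0 ⇒ limit active, v_max = 5/2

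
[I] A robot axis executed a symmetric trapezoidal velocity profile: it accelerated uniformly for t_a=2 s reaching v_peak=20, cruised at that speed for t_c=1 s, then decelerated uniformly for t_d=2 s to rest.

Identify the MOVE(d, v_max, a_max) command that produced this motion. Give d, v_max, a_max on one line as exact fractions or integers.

d=60 v_max=20 a_max=10

a_max = 20/2 = 10
d_a = ½·20·2 = 20; d_c = 20·1 = 20
d = 2·20 + 20 = 60
t_c = 1 > 0 ⇒ limit active, v_max = 20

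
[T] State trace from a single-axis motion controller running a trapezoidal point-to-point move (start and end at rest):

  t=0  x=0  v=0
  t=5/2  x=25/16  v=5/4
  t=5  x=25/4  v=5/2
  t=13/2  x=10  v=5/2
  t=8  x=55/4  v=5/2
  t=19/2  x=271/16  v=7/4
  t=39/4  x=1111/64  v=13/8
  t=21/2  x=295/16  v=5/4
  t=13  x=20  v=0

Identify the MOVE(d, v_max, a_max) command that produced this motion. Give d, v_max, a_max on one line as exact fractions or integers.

d=20 v_max=5/2 a_max=1/2

final state: t=13, x=20, v=0 → d = 20
a_max = (5/4−0)/(5/2−0) = 1/2
max v = 5/2 over t∈[5,8] → v_max = 5/2
check: 5/2·(5+3) = 20 ✓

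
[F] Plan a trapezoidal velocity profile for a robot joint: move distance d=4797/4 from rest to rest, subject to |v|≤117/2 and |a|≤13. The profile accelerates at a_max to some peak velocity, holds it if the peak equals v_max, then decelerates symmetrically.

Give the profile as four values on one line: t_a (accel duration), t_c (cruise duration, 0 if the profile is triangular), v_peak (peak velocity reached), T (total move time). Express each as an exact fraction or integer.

t_a=9/2 t_c=16 v_peak=117/2 T=25

vₘ²/aₘ = (117/2)²/13 = 1053/4
4797/4 ≥ 1053/4 ⇒ cruise phase
t_a = (117/2)/13 = 9/2; v_peak = 117/2
d_cruise = 4797/4 − 1053/4 = 936; t_c = 936/(117/2) = 16
T = 2·9/2 + 16 = 25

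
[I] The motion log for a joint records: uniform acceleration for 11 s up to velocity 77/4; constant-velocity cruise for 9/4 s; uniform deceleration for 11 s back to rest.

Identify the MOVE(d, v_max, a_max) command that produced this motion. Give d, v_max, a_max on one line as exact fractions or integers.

a_max = (77/4)/11 = 7/4
d_a = ½·77/4·11 = 847/8; d_c = 77/4·9/4 = 693/16
d = 2·847/8 + 693/16 = 4081/16
t_c = 9/4 > 0 ⇒ limit active, v_max = 77/4

d=4081/16 v_max=77/4 a_max=7/4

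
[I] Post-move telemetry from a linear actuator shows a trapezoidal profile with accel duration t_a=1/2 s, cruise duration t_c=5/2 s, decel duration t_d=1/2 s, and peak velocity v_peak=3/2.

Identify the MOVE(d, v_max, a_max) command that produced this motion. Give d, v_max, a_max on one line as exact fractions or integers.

d=9/2 v_max=3/2 a_max=3

a_max = (3/2)/(1/2) = 3
d_a = ½·3/2·1/2 = 3/8; d_c = 3/2·5/2 = 15/4
d = 2·3/8 + 15/4 = 9/2
t_c = 5/2 > 0 ⇒ limit active, v_max = 3/2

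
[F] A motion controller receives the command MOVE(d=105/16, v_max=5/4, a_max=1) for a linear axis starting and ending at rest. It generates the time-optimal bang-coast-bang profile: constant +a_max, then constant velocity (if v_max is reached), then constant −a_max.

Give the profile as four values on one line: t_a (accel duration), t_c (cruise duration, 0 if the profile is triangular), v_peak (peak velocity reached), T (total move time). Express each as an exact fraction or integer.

vₘ²/aₘ = (5/4)²/1 = 25/16
105/16 ≥ 25/16 so v_max reached
t_a = (5/4)/1 = 5/4; v_peak = 5/4
d_cruise = 105/16 − 25/16 = 5; t_c = 5/(5/4) = 4
T = 2·5/4 + 4 = 13/2

t_a=5/4 t_c=4 v_peak=5/4 T=13/2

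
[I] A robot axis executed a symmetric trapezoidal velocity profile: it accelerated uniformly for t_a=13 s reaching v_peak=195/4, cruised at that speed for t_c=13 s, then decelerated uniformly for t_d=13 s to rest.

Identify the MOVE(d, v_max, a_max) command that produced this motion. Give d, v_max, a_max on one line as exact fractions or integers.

a_max = (195/4)/13 = 15/4
d_a = ½·195/4·13 = 2535/8; d_c = 195/4·13 = 2535/4
d = 2·2535/8 + 2535/4 = 2535/2
t_c = 13 > 0 → v_max = v_peak = 195/4

d=2535/2 v_max=195/4 a_max=15/4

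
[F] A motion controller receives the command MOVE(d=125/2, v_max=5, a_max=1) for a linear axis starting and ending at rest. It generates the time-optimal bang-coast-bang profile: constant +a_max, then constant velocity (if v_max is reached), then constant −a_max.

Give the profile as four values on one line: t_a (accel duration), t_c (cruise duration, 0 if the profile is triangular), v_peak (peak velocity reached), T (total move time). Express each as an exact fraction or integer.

t_a=5 t_c=15/2 v_peak=5 T=35/2

(v_max)²/a_max = 5²/1 = 25
125/2 ≥ 25 ⇒ cruise phase
t_a = 5/1 = 5; v_peak = 5
d_cruise = 125/2 − 25 = 75/2; t_c = (75/2)/5 = 15/2
T = 2·5 + 15/2 = 35/2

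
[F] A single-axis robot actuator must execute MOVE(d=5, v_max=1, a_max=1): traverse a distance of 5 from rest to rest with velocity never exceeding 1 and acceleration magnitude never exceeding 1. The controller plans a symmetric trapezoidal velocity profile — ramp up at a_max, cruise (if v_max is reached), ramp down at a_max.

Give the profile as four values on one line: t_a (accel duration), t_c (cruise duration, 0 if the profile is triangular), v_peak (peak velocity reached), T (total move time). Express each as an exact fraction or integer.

v_max²/a_max = 1²/1 = 1
5 ≥ 1 so v_max reached
t_a = 1/1 = 1; v_peak = 1
d_cruise = 5 − 1 = 4; t_c = 4/1 = 4
T = 2·1 + 4 = 6

t_a=1 t_c=4 v_peak=1 T=6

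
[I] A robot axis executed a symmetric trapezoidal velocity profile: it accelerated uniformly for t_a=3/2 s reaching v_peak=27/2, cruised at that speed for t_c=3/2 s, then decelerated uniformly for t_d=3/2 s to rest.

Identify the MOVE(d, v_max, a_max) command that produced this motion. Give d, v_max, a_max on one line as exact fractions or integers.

d=81/2 v_max=27/2 a_max=9

a_max = (27/2)/(3/2) = 9
d_a = ½·27/2·3/2 = 81/8; d_c = 27/2·3/2 = 81/4
d = 2·81/8 + 81/4 = 81/2
t_c = 3/2 > 0 ⇒ limit active, v_max = 27/2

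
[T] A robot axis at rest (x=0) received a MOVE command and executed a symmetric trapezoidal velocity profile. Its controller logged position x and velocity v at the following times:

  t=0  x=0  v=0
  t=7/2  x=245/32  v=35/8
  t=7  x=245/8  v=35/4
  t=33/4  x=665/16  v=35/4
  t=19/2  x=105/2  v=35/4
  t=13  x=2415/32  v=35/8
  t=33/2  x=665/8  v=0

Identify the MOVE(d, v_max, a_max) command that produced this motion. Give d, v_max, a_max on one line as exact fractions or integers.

d=665/8 v_max=35/4 a_max=5/4

final state: t=33/2, x=665/8, v=0 → d = 665/8
a_max = (35/8−0)/(7/2−0) = 5/4
max v = 35/4 over t∈[7,19/2] → v_max = 35/4
check: 35/4·(7+5/2) = 665/8 ✓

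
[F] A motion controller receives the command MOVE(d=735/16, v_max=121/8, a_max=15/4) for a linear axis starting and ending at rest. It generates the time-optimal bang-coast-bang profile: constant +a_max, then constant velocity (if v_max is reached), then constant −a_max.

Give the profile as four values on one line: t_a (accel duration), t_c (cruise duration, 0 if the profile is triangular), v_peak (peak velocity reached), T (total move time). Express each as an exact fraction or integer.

(v_max)²/a_max = (121/8)²/(15/4) = 14641/240
735/16 < 14641/240 so t_c = 0
v_peak = √(735/16·15/4) = √(11025/64) = 105/8
t_a = (105/8)/(15/4) = 7/2; t_c = 0
T = 2·7/2 = 7

t_a=7/2 t_c=0 v_peak=105/8 T=7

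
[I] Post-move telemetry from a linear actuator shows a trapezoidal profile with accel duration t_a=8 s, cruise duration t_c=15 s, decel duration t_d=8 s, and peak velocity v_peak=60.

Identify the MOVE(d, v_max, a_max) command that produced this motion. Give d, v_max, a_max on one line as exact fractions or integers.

a_max = 60/8 = 15/2
d_a = ½·60·8 = 240; d_c = 60·15 = 900
d = 2·240 + 900 = 1380
t_c = 15 > 0 so v_max = 60

d=1380 v_max=60 a_max=15/2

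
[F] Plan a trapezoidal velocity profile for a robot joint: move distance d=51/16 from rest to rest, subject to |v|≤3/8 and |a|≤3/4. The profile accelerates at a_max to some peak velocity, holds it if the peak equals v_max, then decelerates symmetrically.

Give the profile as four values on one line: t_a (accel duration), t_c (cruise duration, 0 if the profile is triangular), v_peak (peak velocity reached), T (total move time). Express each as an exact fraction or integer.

v_max²/a_max = (3/8)²/(3/4) = 3/16
51/16 ≥ 3/16 so v_max reached
t_a = (3/8)/(3/4) = 1/2; v_peak = 3/8
d_cruise = 51/16 − 3/16 = 3; t_c = 3/(3/8) = 8
T = 2·1/2 + 8 = 9

t_a=1/2 t_c=8 v_peak=3/8 T=9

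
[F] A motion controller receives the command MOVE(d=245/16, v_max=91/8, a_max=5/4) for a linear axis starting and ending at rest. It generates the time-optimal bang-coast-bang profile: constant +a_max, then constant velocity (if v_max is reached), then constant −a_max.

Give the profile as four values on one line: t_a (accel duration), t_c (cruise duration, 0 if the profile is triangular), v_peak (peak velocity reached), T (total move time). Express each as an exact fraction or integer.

v_max²/a_max = (91/8)²/(5/4) = 8281/80
245/16 < 8281/80 ⇒ no cruise
v_peak = √(245/16·5/4) = √(1225/64) = 35/8
t_a = (35/8)/(5/4) = 7/2; t_c = 0
T = 2·7/2 = 7

t_a=7/2 t_c=0 v_peak=35/8 T=7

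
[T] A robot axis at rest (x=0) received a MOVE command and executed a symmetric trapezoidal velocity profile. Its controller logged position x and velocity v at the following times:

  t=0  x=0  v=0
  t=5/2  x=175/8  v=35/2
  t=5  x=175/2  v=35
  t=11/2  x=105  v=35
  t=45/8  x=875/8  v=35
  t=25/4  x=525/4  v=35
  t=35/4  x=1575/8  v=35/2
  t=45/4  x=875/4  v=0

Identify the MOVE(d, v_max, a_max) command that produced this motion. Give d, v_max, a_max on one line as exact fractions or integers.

final state: t=45/4, x=875/4, v=0 → d = 875/4
a_max = (35/2−0)/(5/2−0) = 7
max v = 35 over t∈[5,25/4] → v_max = 35
check: 35·(5+5/4) = 875/4 ✓

d=875/4 v_max=35 a_max=7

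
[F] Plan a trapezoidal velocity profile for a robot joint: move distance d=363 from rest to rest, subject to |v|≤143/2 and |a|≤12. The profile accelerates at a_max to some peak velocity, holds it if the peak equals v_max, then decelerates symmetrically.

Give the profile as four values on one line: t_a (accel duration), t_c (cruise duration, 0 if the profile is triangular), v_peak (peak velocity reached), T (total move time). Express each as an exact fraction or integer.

vₘ²/aₘ = (143/2)²/12 = 20449/48
363 < 20449/48 so t_c = 0
v_peak = √(363·12) = √4356 = 66
t_a = 66/12 = 11/2; t_c = 0
T = 2·11/2 = 11

t_a=11/2 t_c=0 v_peak=66 T=11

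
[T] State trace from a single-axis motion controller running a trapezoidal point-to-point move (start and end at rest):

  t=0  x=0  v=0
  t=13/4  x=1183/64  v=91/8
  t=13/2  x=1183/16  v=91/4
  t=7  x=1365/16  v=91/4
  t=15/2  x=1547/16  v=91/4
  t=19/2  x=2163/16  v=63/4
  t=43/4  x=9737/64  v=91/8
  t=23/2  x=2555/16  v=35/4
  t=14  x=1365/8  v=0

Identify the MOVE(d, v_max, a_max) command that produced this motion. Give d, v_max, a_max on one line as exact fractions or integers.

final state: t=14, x=1365/8, v=0 → d = 1365/8
a_max = (91/8−0)/(13/4−0) = 7/2
max v = 91/4 over t∈[13/2,15/2] → v_max = 91/4
check: 91/4·(13/2+1) = 1365/8 ✓

d=1365/8 v_max=91/4 a_max=7/2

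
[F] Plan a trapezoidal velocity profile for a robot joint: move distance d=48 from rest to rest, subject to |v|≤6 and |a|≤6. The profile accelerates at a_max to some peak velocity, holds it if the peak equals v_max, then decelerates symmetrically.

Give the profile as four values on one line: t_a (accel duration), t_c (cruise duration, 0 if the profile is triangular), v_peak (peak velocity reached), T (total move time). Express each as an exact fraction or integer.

t_a=1 t_c=7 v_peak=6 T=9

v_max²/a_max = 6²/6 = 6
48 ≥ 6 → trapezoidal
t_a = 6/6 = 1; v_peak = 6
d_cruise = 48 − 6 = 42; t_c = 42/6 = 7
T = 2·1 + 7 = 9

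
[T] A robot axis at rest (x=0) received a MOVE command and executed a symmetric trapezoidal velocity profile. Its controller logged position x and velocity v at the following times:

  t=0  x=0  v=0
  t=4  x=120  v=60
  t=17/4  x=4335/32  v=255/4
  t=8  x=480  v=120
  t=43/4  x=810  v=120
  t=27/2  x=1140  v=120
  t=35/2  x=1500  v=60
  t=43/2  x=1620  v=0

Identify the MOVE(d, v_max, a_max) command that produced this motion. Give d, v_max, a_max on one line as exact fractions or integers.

final state: t=43/2, x=1620, v=0 → d = 1620
a_max = (60−0)/(4−0) = 15
max v = 120 over t∈[8,27/2] → v_max = 120
check: 120·(8+11/2) = 1620 ✓

d=1620 v_max=120 a_max=15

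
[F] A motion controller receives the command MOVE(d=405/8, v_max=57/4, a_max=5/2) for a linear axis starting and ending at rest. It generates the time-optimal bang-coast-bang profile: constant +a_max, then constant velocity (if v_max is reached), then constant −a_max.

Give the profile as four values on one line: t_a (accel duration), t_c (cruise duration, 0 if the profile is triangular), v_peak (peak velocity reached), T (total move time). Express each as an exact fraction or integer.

t_a=9/2 t_c=0 v_peak=45/4 T=9

v_max²/a_max = (57/4)²/(5/2) = 3249/40
405/8 < 3249/40 → triangular
v_peak = √(405/8·5/2) = √(2025/16) = 45/4
t_a = (45/4)/(5/2) = 9/2; t_c = 0
T = 2·9/2 = 9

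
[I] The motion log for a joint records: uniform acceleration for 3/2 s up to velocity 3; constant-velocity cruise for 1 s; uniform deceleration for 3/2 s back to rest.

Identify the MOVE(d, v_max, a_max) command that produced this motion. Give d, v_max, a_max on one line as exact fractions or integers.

a_max = 3/(3/2) = 2
d_a = ½·3·3/2 = 9/4; d_c = 3·1 = 3
d = 2·9/4 + 3 = 15/2
t_c = 1 > 0 so v_max = 3

d=15/2 v_max=3 a_max=2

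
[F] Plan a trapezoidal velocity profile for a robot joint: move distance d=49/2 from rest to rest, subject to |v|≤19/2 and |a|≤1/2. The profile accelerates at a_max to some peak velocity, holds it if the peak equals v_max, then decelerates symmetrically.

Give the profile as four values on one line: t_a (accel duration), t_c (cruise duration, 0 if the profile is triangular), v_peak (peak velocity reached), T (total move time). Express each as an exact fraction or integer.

t_a=7 t_c=0 v_peak=7/2 T=14

vₘ²/aₘ = (19/2)²/(1/2) = 361/2
49/2 < 361/2 → triangular
v_peak = √(49/2·1/2) = √(49/4) = 7/2
t_a = (7/2)/(1/2) = 7; t_c = 0
T = 2·7 = 14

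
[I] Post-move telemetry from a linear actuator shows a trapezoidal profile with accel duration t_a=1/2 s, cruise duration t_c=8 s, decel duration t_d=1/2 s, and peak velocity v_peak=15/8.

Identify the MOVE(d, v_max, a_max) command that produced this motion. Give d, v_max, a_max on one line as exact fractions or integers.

d=255/16 v_max=15/8 a_max=15/4

a_max = (15/8)/(1/2) = 15/4
d_a = ½·15/8·1/2 = 15/32; d_c = 15/8·8 = 15
d = 2·15/32 + 15 = 255/16
t_c = 8 > 0 ⇒ limit active, v_max = 15/8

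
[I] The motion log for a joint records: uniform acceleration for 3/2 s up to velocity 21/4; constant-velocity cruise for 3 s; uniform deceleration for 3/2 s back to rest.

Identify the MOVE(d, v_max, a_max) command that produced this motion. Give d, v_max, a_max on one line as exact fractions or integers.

a_max = (21/4)/(3/2) = 7/2
d_a = ½·21/4·3/2 = 63/16; d_c = 21/4·3 = 63/4
d = 2·63/16 + 63/4 = 189/8
t_c = 3 > 0 ⇒ limit active, v_max = 21/4

d=189/8 v_max=21/4 a_max=7/2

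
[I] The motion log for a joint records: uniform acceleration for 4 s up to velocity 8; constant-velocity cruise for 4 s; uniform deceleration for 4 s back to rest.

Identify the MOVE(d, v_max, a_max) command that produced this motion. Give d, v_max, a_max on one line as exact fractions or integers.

a_max = 8/4 = 2
d_a = ½·8·4 = 16; d_c = 8·4 = 32
d = 2·16 + 32 = 64
t_c = 4 > 0 so v_max = 8

d=64 v_max=8 a_max=2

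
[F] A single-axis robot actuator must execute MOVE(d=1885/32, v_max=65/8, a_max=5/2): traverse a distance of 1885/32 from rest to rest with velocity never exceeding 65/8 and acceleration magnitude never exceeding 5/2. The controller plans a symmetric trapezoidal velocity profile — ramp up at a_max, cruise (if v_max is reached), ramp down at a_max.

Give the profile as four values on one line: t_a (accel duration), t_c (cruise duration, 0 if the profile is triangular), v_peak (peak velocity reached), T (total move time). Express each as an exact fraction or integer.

v_max²/a_max = (65/8)²/(5/2) = 845/32
1885/32 ≥ 845/32 → trapezoidal
t_a = (65/8)/(5/2) = 13/4; v_peak = 65/8
d_cruise = 1885/32 − 845/32 = 65/2; t_c = (65/2)/(65/8) = 4
T = 2·13/4 + 4 = 21/2

t_a=13/4 t_c=4 v_peak=65/8 T=21/2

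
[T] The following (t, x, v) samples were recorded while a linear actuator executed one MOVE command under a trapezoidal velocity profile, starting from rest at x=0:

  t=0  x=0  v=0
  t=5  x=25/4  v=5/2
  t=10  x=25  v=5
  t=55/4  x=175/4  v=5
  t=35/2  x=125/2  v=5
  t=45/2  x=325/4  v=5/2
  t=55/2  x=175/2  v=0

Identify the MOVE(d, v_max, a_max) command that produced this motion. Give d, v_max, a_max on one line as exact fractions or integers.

final state: t=55/2, x=175/2, v=0 → d = 175/2
a_max = (5/2−0)/(5−0) = 1/2
max v = 5 over t∈[10,35/2] → v_max = 5
check: 5·(10+15/2) = 175/2 ✓

d=175/2 v_max=5 a_max=1/2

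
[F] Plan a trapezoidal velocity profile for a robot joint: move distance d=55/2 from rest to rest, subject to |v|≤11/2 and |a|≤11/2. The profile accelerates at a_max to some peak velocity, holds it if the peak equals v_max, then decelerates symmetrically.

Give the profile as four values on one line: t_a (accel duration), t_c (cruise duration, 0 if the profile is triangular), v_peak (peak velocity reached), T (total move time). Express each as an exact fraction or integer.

(v_max)²/a_max = (11/2)²/(11/2) = 11/2
55/2 ≥ 11/2 so v_max reached
t_a = (11/2)/(11/2) = 1; v_peak = 11/2
d_cruise = 55/2 − 11/2 = 22; t_c = 22/(11/2) = 4
T = 2·1 + 4 = 6

t_a=1 t_c=4 v_peak=11/2 T=6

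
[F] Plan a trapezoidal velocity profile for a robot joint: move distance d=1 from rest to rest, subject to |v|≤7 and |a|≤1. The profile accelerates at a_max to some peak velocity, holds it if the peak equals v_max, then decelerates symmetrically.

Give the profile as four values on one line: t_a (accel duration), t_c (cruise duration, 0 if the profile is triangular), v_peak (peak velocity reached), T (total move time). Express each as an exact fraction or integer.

t_a=1 t_c=0 v_peak=1 T=2

v_max²/a_max = 7²/1 = 49
1 < 49 ⇒ no cruise
v_peak = √(1·1) = √1 = 1
t_a = 1/1 = 1; t_c = 0
T = 2·1 = 2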